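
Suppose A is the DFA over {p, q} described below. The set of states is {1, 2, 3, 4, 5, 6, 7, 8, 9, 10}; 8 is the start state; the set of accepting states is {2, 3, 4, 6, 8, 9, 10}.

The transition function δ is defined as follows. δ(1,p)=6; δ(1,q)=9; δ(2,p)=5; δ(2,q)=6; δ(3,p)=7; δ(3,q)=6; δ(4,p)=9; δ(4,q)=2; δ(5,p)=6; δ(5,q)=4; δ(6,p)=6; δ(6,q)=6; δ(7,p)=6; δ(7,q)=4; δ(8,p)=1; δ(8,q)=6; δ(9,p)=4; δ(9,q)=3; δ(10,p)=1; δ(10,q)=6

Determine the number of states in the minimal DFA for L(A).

4

States {10} cannot be reached from the start state, so discard them.
Start with accepting vs non-accepting: {2,3,4,6,8,9} | {1,5,7}.
Split {2,3,4,6,8,9} by δ(·,p) → {2,3,8} and {4,6,9}.
Split {4,6,9} by δ(·,q) → {4,9} and {6}.
The partition is now stable with 4 blocks: {2,3,8} | {1,5,7} | {4,9} | {6}.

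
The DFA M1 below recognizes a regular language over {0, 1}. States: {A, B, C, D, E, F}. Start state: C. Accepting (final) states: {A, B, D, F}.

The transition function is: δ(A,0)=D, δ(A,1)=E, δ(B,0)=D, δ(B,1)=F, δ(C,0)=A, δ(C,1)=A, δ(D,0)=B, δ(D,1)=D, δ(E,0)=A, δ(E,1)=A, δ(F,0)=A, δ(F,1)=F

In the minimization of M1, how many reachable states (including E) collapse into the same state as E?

2

Initial partition by acceptance: {A,B,D,F} | {C,E}.
Refine {A,B,D,F} on symbol 1: members go to different blocks, giving {B,D,F} and {A}.
Refine {B,D,F} on symbol 0: members go to different blocks, giving {B,D} and {F}.
Refine {B,D} on symbol 1: members go to different blocks, giving {B} and {D}.
The partition is now stable with 5 blocks: {B} | {C,E} | {A} | {F} | {D}.
The equivalence class containing E is {C,E}, of size 2.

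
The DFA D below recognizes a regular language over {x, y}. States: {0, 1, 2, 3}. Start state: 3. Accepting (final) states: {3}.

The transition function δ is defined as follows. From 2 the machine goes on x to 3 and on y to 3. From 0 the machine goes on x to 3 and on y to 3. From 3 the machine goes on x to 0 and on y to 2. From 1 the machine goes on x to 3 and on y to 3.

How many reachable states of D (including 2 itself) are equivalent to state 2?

First remove the unreachable states {1}; 3 states remain.
Start with accepting vs non-accepting: {3} | {0,2}.
Stable partition: {3} | {0,2} — 2 equivalence classes.
State 2 belongs to the block {0,2}, which has 2 states.

2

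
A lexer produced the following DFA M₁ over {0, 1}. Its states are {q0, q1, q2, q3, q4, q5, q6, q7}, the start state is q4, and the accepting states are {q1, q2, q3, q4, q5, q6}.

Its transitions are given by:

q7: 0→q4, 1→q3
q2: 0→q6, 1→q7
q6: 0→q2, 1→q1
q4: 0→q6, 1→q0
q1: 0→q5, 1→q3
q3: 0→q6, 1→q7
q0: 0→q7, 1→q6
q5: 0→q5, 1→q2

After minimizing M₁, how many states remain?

Initial partition by acceptance: {q1,q2,q3,q4,q5,q6} | {q0,q7}.
Refine {q1,q2,q3,q4,q5,q6} on symbol 1: members go to different blocks, giving {q1,q5,q6} and {q2,q3,q4}.
On input 0, block {q1,q5,q6} splits into {q1,q5} and {q6}.
On input 0, block {q0,q7} splits into {q0} and {q7}.
On input 1, block {q2,q3,q4} splits into {q2,q3} and {q4}.
Stable partition: {q1,q5} | {q0} | {q2,q3} | {q6} | {q7} | {q4} — 6 equivalence classes.

6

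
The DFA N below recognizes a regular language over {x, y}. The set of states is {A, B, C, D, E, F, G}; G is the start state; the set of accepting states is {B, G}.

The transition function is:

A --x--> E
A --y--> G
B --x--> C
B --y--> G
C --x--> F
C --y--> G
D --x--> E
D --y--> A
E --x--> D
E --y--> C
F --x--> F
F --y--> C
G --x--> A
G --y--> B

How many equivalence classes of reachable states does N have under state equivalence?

3

Initial partition by acceptance: {B,G} | {A,C,D,E,F}.
Refine {A,C,D,E,F} on symbol y: members go to different blocks, giving {D,E,F} and {A,C}.
The partition is now stable with 3 blocks: {B,G} | {D,E,F} | {A,C}.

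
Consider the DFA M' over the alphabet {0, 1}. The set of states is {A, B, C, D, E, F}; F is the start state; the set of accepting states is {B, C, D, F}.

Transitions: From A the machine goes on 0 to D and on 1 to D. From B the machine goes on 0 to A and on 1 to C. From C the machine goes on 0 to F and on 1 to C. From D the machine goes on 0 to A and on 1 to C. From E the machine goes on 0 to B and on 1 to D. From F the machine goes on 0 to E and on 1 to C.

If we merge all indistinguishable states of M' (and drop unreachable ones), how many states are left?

All states are reachable from the start state.
Initial partition by acceptance: {B,C,D,F} | {A,E}.
On input 0, block {B,C,D,F} splits into {B,D,F} and {C}.
No further refinement is possible. Final partition (3 blocks): {B,D,F} | {A,E} | {C}.

3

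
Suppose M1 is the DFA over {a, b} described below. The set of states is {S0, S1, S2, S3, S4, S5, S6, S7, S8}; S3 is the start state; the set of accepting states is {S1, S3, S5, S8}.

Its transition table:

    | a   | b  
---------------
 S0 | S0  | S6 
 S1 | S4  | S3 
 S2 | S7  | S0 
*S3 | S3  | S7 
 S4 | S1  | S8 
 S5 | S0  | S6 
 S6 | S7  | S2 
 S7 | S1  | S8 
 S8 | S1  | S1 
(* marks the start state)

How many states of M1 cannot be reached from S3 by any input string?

No path from S3 leads to S0, S2, S5, S6; the other 5 states are all reachable.

4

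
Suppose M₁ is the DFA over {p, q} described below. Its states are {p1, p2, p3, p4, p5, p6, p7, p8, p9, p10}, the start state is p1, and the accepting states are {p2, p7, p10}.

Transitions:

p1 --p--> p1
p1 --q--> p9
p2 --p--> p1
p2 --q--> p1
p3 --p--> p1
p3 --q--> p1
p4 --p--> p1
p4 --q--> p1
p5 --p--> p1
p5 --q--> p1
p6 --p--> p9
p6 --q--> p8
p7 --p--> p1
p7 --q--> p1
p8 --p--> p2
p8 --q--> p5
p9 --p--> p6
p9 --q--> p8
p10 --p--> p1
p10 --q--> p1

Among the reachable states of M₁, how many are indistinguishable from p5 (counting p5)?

States {p3,p4,p7,p10} cannot be reached from the start state, so discard them.
Initial partition by acceptance: {p2} | {p1,p5,p6,p8,p9}.
Refine {p1,p5,p6,p8,p9} on symbol p: members go to different blocks, giving {p1,p5,p6,p9} and {p8}.
On input q, block {p1,p5,p6,p9} splits into {p1,p5} and {p6,p9}.
On input q, block {p1,p5} splits into {p1} and {p5}.
The partition is now stable with 5 blocks: {p2} | {p1} | {p8} | {p6,p9} | {p5}.
The equivalence class containing p5 is {p5}, of size 1.

1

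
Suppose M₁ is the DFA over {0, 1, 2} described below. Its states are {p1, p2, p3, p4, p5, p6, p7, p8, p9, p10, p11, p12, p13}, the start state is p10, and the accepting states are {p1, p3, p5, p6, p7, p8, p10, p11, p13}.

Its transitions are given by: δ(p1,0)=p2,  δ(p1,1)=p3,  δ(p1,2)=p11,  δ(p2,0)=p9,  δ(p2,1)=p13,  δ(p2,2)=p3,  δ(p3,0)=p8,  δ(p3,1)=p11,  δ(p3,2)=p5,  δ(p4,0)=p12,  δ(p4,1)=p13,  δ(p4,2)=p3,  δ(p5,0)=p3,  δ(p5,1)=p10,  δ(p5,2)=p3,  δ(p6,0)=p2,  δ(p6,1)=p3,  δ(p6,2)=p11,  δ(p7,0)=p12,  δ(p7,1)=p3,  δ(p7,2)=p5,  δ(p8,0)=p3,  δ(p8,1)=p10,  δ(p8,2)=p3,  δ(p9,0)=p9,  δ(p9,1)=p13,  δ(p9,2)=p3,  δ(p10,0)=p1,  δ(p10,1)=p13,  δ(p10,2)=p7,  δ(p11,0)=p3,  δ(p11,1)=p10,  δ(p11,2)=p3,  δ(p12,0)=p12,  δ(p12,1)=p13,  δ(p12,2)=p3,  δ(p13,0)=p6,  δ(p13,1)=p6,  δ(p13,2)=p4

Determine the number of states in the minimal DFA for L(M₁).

P0 = {p1,p3,p5,p6,p7,p8,p10,p11,p13} | {p2,p4,p9,p12}.
Refine {p1,p3,p5,p6,p7,p8,p10,p11,p13} on symbol 0: members go to different blocks, giving {p3,p5,p8,p10,p11,p13} and {p1,p6,p7}.
Refine {p3,p5,p8,p10,p11,p13} on symbol 0: members go to different blocks, giving {p3,p5,p8,p11} and {p10,p13}.
Split {p3,p5,p8,p11} by δ(·,1) → {p5,p8,p11} and {p3}.
Refine {p10,p13} on symbol 1: members go to different blocks, giving {p10} and {p13}.
No further refinement is possible. Final partition (6 blocks): {p5,p8,p11} | {p2,p4,p9,p12} | {p1,p6,p7} | {p10} | {p3} | {p13}.

6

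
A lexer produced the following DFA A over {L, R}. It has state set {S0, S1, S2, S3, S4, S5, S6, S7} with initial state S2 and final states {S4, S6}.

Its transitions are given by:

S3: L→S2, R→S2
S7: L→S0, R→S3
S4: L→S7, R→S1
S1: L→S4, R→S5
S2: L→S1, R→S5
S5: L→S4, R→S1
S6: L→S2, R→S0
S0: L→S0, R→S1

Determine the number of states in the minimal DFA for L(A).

Reachable states from the start: {S0,S1,S2,S3,S4,S5,S7}. Unreachable: {S6} — drop them.
Initial partition by acceptance: {S4} | {S0,S1,S2,S3,S5,S7}.
Refine {S0,S1,S2,S3,S5,S7} on symbol L: members go to different blocks, giving {S0,S2,S3,S7} and {S1,S5}.
Refine {S0,S2,S3,S7} on symbol L: members go to different blocks, giving {S0,S3,S7} and {S2}.
Split {S0,S3,S7} by δ(·,L) → {S0,S7} and {S3}.
On input R, block {S0,S7} splits into {S0} and {S7}.
No further refinement is possible. Final partition (6 blocks): {S4} | {S0} | {S1,S5} | {S2} | {S3} | {S7}.

6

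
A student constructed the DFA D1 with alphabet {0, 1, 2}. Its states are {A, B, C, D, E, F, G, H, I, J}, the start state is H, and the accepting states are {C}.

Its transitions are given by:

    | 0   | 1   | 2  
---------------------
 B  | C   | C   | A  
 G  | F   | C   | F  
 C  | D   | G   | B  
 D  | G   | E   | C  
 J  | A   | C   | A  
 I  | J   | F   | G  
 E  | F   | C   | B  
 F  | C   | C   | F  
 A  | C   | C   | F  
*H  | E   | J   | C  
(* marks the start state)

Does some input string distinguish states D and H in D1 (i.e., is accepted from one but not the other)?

First remove the unreachable states {I}; 9 states remain.
P0 = {C} | {A,B,D,E,F,G,H,J}.
Refine {A,B,D,E,F,G,H,J} on symbol 0: members go to different blocks, giving {D,E,G,H,J} and {A,B,F}.
Split {D,E,G,H,J} by δ(·,0) → {E,G,J} and {D,H}.
Stable partition: {C} | {E,G,J} | {A,B,F} | {D,H} — 4 equivalence classes.
D and H lie in the same block of the stable partition, so they are equivalent — no string distinguishes them.

No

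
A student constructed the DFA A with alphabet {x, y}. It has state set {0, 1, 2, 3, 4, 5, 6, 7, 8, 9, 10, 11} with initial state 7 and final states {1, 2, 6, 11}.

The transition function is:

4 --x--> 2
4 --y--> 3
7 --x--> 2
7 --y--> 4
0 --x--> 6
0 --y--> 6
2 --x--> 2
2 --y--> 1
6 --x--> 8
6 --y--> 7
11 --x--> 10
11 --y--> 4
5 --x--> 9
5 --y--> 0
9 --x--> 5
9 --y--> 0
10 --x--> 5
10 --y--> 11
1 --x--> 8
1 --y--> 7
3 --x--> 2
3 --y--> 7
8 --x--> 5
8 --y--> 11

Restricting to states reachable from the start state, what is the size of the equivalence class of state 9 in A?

Start with accepting vs non-accepting: {1,2,6,11} | {0,3,4,5,7,8,9,10}.
On input x, block {1,2,6,11} splits into {1,6,11} and {2}.
Refine {0,3,4,5,7,8,9,10} on symbol x: members go to different blocks, giving {5,8,9,10} and {3,4,7} and {0}.
Split {5,8,9,10} by δ(·,y) → {5,9} and {8,10}.
No further refinement is possible. Final partition (6 blocks): {1,6,11} | {5,9} | {2} | {3,4,7} | {0} | {8,10}.
The equivalence class containing 9 is {5,9}, of size 2.

2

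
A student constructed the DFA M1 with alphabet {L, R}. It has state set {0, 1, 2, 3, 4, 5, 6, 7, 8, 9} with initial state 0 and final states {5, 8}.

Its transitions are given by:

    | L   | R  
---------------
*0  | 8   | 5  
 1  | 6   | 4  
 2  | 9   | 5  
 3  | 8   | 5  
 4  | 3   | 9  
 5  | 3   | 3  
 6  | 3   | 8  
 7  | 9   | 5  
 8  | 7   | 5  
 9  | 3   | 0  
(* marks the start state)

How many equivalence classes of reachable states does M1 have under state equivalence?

5

Reachable states from the start: {0,3,5,7,8,9}. Unreachable: {1,2,4,6} — drop them.
P0 = {5,8} | {0,3,7,9}.
On input R, block {5,8} splits into {5} and {8}.
On input L, block {0,3,7,9} splits into {0,3} and {7,9}.
Split {7,9} by δ(·,L) → {7} and {9}.
No further refinement is possible. Final partition (5 blocks): {5} | {0,3} | {8} | {7} | {9}.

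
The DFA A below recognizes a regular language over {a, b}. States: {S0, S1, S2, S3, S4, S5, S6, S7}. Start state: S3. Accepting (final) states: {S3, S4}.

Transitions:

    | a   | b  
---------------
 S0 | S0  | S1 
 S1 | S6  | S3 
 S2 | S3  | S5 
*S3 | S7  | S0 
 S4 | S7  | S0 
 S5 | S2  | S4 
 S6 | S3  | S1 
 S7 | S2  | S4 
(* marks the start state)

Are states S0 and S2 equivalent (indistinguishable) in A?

P0 = {S3,S4} | {S0,S1,S2,S5,S6,S7}.
Refine {S0,S1,S2,S5,S6,S7} on symbol a: members go to different blocks, giving {S0,S1,S5,S7} and {S2,S6}.
Refine {S0,S1,S5,S7} on symbol a: members go to different blocks, giving {S1,S5,S7} and {S0}.
No further refinement is possible. Final partition (4 blocks): {S3,S4} | {S1,S5,S7} | {S2,S6} | {S0}.
S0 and S2 end up in different blocks, so they are distinguishable. For instance, the string 'a' is accepted from only S2.

No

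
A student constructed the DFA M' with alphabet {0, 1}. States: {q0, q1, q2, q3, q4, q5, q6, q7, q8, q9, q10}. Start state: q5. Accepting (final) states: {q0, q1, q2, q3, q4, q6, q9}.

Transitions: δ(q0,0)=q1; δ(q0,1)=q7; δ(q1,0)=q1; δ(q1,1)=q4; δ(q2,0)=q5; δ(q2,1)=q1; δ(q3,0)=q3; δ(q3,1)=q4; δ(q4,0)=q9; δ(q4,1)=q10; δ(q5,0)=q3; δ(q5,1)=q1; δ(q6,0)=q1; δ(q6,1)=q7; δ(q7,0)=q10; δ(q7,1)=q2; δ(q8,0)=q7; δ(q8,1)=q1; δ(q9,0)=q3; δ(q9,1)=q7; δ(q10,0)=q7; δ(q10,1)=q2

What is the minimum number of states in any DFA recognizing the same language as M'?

6

First remove the unreachable states {q0,q6,q8}; 8 states remain.
Start with accepting vs non-accepting: {q1,q2,q3,q4,q9} | {q5,q7,q10}.
Split {q1,q2,q3,q4,q9} by δ(·,0) → {q1,q3,q4,q9} and {q2}.
Split {q1,q3,q4,q9} by δ(·,1) → {q1,q3} and {q4,q9}.
Split {q5,q7,q10} by δ(·,0) → {q7,q10} and {q5}.
Split {q4,q9} by δ(·,0) → {q4} and {q9}.
No further refinement is possible. Final partition (6 blocks): {q1,q3} | {q7,q10} | {q2} | {q4} | {q5} | {q9}.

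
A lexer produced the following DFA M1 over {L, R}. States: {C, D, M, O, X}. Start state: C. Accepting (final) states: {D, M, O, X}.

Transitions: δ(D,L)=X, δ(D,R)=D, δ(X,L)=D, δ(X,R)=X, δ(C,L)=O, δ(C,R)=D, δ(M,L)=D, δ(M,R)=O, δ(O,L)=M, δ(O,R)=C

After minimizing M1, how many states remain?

Initial partition by acceptance: {D,M,O,X} | {C}.
Split {D,M,O,X} by δ(·,R) → {D,M,X} and {O}.
Refine {D,M,X} on symbol R: members go to different blocks, giving {D,X} and {M}.
Stable partition: {D,X} | {C} | {O} | {M} — 4 equivalence classes.

4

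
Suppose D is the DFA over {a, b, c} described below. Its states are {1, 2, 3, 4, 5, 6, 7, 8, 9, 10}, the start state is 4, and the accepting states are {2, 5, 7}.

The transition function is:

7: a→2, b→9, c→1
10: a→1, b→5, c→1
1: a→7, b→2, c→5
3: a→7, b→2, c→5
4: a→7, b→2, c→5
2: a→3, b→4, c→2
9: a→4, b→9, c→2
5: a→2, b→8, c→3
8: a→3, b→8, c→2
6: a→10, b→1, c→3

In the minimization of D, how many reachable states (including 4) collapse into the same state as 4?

3

Reachable states from the start: {1,2,3,4,5,7,8,9}. Unreachable: {6,10} — drop them.
Start with accepting vs non-accepting: {2,5,7} | {1,3,4,8,9}.
Split {2,5,7} by δ(·,a) → {5,7} and {2}.
On input a, block {1,3,4,8,9} splits into {1,3,4} and {8,9}.
No further refinement is possible. Final partition (4 blocks): {5,7} | {1,3,4} | {2} | {8,9}.
State 4 belongs to the block {1,3,4}, which has 3 states.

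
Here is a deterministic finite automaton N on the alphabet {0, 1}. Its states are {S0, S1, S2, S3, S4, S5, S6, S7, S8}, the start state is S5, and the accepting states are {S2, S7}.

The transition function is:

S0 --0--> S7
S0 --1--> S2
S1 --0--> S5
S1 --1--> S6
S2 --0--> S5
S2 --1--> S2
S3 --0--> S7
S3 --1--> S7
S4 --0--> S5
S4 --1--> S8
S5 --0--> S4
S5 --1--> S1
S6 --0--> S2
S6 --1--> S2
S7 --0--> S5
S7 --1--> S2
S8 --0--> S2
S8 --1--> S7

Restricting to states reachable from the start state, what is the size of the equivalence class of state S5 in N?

First remove the unreachable states {S0,S3}; 7 states remain.
P0 = {S2,S7} | {S1,S4,S5,S6,S8}.
On input 0, block {S1,S4,S5,S6,S8} splits into {S1,S4,S5} and {S6,S8}.
On input 1, block {S1,S4,S5} splits into {S1,S4} and {S5}.
The partition is now stable with 4 blocks: {S2,S7} | {S1,S4} | {S6,S8} | {S5}.
State S5 belongs to the block {S5}, which has 1 states.

1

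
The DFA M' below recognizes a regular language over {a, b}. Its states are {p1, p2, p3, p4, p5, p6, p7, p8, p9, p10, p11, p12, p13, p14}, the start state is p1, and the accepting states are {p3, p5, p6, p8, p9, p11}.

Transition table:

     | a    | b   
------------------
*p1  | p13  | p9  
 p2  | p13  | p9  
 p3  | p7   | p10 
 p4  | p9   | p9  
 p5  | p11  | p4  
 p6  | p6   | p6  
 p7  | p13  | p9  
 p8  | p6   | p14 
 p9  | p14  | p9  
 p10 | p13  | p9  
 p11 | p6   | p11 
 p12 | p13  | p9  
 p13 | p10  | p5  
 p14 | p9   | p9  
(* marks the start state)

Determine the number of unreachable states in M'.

BFS from p1 reaches {p1, p4, p5, p6, p9, p10, p11, p13, p14}; the 5 state(s) p2, p3, p7, p8, p12 are never visited.

5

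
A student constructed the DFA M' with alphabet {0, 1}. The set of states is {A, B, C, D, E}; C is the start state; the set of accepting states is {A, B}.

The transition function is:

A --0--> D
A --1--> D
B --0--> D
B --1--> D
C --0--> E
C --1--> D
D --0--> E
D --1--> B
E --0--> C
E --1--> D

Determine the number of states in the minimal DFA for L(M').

First remove the unreachable states {A}; 4 states remain.
Start with accepting vs non-accepting: {B} | {C,D,E}.
Refine {C,D,E} on symbol 1: members go to different blocks, giving {C,E} and {D}.
The partition is now stable with 3 blocks: {B} | {C,E} | {D}.

3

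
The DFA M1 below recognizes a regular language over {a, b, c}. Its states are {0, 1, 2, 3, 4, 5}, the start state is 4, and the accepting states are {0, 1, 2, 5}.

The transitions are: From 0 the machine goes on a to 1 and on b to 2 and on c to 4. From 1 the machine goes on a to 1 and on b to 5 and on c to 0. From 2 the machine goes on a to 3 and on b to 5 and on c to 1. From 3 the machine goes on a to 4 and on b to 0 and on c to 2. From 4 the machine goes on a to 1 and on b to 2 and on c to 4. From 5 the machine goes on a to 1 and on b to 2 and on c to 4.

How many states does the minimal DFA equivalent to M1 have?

All states are reachable from the start state.
Start with accepting vs non-accepting: {0,1,2,5} | {3,4}.
Split {0,1,2,5} by δ(·,a) → {0,1,5} and {2}.
On input b, block {0,1,5} splits into {0,5} and {1}.
On input a, block {3,4} splits into {3} and {4}.
No further refinement is possible. Final partition (5 blocks): {0,5} | {3} | {2} | {1} | {4}.

5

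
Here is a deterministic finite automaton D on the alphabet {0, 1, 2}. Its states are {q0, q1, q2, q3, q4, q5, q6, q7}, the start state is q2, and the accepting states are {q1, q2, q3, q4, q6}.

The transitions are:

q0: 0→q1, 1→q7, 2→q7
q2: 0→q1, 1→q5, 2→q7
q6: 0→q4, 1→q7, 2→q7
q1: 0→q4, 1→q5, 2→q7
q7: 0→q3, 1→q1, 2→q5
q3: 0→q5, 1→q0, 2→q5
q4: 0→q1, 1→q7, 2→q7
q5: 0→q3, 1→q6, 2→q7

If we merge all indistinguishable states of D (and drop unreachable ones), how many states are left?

4

P0 = {q1,q2,q3,q4,q6} | {q0,q5,q7}.
On input 0, block {q1,q2,q3,q4,q6} splits into {q1,q2,q4,q6} and {q3}.
Split {q0,q5,q7} by δ(·,0) → {q5,q7} and {q0}.
Stable partition: {q1,q2,q4,q6} | {q5,q7} | {q3} | {q0} — 4 equivalence classes.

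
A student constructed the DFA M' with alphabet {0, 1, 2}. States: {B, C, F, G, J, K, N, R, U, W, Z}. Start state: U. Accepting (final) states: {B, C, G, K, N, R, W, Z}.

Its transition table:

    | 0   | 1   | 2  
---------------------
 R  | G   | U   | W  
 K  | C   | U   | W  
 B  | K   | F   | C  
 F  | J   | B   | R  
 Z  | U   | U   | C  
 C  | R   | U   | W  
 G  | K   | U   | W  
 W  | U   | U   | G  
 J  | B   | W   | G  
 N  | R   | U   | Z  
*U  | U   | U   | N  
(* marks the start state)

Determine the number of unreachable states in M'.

No path from U leads to B, F, J; the other 8 states are all reachable.

3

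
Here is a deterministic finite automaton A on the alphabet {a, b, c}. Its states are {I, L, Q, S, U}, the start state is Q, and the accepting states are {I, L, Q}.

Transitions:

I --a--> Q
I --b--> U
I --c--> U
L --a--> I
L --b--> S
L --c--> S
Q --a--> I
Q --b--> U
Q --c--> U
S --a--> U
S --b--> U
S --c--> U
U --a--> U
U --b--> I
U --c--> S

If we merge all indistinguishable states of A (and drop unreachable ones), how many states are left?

3

Reachable states from the start: {I,Q,S,U}. Unreachable: {L} — drop them.
P0 = {I,Q} | {S,U}.
Refine {S,U} on symbol b: members go to different blocks, giving {U} and {S}.
No further refinement is possible. Final partition (3 blocks): {I,Q} | {U} | {S}.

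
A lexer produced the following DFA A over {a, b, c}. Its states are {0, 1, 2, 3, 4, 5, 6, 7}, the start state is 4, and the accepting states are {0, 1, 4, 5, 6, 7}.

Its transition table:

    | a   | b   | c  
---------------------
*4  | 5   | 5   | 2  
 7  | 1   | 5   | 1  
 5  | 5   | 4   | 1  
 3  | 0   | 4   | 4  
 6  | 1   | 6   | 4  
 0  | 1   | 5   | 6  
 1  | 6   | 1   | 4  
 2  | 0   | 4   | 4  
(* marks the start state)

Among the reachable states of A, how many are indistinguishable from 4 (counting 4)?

1

Reachable states from the start: {0,1,2,4,5,6}. Unreachable: {3,7} — drop them.
P0 = {0,1,4,5,6} | {2}.
Refine {0,1,4,5,6} on symbol c: members go to different blocks, giving {0,1,5,6} and {4}.
On input b, block {0,1,5,6} splits into {0,1,6} and {5}.
Split {0,1,6} by δ(·,b) → {1,6} and {0}.
No further refinement is possible. Final partition (5 blocks): {1,6} | {2} | {4} | {5} | {0}.
State 4 belongs to the block {4}, which has 1 states.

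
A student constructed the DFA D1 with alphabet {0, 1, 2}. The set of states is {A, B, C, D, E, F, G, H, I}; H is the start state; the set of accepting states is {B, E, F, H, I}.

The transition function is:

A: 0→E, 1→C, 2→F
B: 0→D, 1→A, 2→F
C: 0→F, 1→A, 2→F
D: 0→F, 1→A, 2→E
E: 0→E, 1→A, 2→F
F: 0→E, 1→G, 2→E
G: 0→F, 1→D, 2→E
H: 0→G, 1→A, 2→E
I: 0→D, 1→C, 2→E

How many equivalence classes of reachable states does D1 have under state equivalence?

3

First remove the unreachable states {B,I}; 7 states remain.
Initial partition by acceptance: {E,F,H} | {A,C,D,G}.
Split {E,F,H} by δ(·,0) → {E,F} and {H}.
The partition is now stable with 3 blocks: {E,F} | {A,C,D,G} | {H}.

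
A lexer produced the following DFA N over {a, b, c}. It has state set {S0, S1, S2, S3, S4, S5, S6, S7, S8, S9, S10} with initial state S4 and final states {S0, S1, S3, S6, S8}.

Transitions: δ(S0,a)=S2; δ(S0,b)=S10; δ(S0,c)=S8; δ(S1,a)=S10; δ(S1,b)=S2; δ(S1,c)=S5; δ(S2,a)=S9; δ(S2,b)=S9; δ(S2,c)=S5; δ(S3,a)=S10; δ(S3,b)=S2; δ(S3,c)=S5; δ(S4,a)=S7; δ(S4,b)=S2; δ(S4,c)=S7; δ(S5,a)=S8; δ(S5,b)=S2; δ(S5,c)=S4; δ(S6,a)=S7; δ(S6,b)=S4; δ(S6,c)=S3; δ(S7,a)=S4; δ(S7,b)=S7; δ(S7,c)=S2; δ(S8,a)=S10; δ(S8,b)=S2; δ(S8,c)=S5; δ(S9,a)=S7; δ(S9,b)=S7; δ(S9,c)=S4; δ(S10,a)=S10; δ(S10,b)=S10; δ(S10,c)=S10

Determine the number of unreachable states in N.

4

Starting at S4 and following transitions, the reachable set is {S2, S4, S5, S7, S8, S9, S10}. That leaves S0, S1, S3, S6 unreachable — 4 in total.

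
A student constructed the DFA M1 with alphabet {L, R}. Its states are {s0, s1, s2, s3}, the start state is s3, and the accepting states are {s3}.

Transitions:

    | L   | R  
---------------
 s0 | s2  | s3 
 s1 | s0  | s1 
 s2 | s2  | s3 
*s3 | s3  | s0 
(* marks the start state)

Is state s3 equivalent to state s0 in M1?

Reachable states from the start: {s0,s2,s3}. Unreachable: {s1} — drop them.
P0 = {s3} | {s0,s2}.
Stable partition: {s3} | {s0,s2} — 2 equivalence classes.
s3 and s0 end up in different blocks, so they are distinguishable. For instance, the string 'ε' is accepted from only s3.

No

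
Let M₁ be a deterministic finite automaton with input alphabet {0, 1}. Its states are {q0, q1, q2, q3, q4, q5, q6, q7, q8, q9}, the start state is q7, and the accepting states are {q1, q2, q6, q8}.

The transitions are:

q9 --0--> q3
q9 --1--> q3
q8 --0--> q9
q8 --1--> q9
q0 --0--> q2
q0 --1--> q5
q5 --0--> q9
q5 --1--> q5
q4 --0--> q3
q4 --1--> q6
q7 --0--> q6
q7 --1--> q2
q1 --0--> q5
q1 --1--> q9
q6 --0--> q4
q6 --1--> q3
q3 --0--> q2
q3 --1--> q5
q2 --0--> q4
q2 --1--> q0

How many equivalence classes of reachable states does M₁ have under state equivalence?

6

First remove the unreachable states {q1,q8}; 8 states remain.
Start with accepting vs non-accepting: {q2,q6} | {q0,q3,q4,q5,q7,q9}.
Refine {q0,q3,q4,q5,q7,q9} on symbol 0: members go to different blocks, giving {q0,q3,q7} and {q4,q5,q9}.
Split {q0,q3,q7} by δ(·,1) → {q0,q3} and {q7}.
Refine {q4,q5,q9} on symbol 0: members go to different blocks, giving {q4,q9} and {q5}.
Split {q4,q9} by δ(·,1) → {q4} and {q9}.
Stable partition: {q2,q6} | {q0,q3} | {q4} | {q7} | {q5} | {q9} — 6 equivalence classes.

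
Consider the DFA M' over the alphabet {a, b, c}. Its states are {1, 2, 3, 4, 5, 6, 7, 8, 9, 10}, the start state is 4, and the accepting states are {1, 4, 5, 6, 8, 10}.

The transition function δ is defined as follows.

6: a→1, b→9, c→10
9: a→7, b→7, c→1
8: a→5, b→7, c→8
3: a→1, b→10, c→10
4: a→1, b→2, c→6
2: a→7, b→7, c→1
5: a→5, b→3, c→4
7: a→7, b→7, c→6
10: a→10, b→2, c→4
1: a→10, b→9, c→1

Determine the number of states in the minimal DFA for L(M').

2

First remove the unreachable states {3,5,8}; 7 states remain.
Start with accepting vs non-accepting: {1,4,6,10} | {2,7,9}.
The partition is now stable with 2 blocks: {1,4,6,10} | {2,7,9}.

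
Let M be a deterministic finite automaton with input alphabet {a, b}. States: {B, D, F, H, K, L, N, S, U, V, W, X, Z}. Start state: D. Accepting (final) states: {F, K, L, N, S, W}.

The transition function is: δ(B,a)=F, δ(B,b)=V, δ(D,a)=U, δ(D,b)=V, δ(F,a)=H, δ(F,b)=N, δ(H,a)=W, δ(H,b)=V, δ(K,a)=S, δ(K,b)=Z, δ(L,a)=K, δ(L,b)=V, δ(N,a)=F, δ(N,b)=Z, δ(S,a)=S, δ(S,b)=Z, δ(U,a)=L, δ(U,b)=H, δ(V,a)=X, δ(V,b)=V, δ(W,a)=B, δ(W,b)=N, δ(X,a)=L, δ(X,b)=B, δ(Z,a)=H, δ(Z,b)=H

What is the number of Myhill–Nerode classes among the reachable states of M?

Every state is reachable, so we keep all 13.
Start with accepting vs non-accepting: {F,K,L,N,S,W} | {B,D,H,U,V,X,Z}.
Split {F,K,L,N,S,W} by δ(·,a) → {K,L,N,S} and {F,W}.
On input a, block {K,L,N,S} splits into {K,L,S} and {N}.
Refine {B,D,H,U,V,X,Z} on symbol a: members go to different blocks, giving {D,V,Z} and {B,H} and {U,X}.
Split {D,V,Z} by δ(·,a) → {D,V} and {Z}.
Refine {K,L,S} on symbol b: members go to different blocks, giving {K,S} and {L}.
No further refinement is possible. Final partition (8 blocks): {K,S} | {D,V} | {F,W} | {N} | {B,H} | {U,X} | {Z} | {L}.

8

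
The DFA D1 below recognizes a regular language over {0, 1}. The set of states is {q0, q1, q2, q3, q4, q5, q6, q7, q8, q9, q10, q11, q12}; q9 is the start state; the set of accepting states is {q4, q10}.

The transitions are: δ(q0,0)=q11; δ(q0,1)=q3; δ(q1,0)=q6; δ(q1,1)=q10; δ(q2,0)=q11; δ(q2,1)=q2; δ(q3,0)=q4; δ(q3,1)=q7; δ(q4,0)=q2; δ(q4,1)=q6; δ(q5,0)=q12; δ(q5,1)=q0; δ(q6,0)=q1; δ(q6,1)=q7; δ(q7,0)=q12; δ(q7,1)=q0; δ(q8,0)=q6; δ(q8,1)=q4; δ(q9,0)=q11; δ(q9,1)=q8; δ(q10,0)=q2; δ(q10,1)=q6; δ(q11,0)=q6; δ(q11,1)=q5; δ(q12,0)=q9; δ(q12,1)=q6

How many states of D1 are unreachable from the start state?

Every one of the 13 states is reachable from q9.

0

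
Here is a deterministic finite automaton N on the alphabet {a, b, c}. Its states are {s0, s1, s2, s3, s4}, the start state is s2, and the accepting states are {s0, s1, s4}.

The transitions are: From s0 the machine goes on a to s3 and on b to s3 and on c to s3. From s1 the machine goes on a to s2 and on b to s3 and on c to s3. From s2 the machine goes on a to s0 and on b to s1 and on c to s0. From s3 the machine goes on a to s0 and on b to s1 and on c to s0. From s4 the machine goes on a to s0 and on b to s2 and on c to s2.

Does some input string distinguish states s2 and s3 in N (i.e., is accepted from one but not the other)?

No

First remove the unreachable states {s4}; 4 states remain.
Initial partition by acceptance: {s0,s1} | {s2,s3}.
No further refinement is possible. Final partition (2 blocks): {s0,s1} | {s2,s3}.
s2 and s3 lie in the same block of the stable partition, so they are equivalent — no string distinguishes them.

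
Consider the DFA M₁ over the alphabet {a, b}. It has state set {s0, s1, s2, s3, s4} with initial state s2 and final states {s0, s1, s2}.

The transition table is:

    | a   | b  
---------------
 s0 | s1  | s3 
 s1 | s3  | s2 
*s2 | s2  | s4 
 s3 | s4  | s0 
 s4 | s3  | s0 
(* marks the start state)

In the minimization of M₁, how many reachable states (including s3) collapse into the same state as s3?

2

Start with accepting vs non-accepting: {s0,s1,s2} | {s3,s4}.
On input a, block {s0,s1,s2} splits into {s0,s2} and {s1}.
Refine {s0,s2} on symbol a: members go to different blocks, giving {s0} and {s2}.
Stable partition: {s0} | {s3,s4} | {s1} | {s2} — 4 equivalence classes.
State s3 belongs to the block {s3,s4}, which has 2 states.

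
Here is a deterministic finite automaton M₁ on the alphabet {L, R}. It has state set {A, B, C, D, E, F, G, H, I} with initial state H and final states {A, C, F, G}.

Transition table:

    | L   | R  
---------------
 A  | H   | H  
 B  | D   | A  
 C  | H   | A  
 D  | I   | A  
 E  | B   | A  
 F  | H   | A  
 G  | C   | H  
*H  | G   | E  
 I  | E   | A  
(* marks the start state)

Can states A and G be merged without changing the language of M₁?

Reachable states from the start: {A,B,C,D,E,G,H,I}. Unreachable: {F} — drop them.
Initial partition by acceptance: {A,C,G} | {B,D,E,H,I}.
Split {A,C,G} by δ(·,L) → {A,C} and {G}.
Split {A,C} by δ(·,R) → {A} and {C}.
On input L, block {B,D,E,H,I} splits into {B,D,E,I} and {H}.
Stable partition: {A} | {B,D,E,I} | {G} | {C} | {H} — 5 equivalence classes.
A and G end up in different blocks, so they are distinguishable. For instance, the string 'L' is accepted from only G.

No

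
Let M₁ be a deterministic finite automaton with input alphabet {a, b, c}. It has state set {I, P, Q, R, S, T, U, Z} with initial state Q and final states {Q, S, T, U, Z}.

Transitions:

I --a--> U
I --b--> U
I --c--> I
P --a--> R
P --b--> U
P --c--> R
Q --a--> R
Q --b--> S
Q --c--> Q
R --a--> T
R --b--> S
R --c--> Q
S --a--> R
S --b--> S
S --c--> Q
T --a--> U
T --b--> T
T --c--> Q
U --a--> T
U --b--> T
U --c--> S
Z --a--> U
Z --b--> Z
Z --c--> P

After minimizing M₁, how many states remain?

First remove the unreachable states {I,P,Z}; 5 states remain.
P0 = {Q,S,T,U} | {R}.
Split {Q,S,T,U} by δ(·,a) → {T,U} and {Q,S}.
No further refinement is possible. Final partition (3 blocks): {T,U} | {R} | {Q,S}.

3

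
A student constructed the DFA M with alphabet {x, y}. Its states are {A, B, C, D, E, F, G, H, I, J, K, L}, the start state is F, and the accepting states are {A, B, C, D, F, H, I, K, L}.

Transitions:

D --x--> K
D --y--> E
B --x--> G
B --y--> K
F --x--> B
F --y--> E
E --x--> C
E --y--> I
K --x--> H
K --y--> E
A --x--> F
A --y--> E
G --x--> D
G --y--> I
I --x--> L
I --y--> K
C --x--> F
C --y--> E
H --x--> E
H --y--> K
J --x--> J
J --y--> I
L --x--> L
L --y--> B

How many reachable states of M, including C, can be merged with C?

First remove the unreachable states {A,J}; 10 states remain.
Start with accepting vs non-accepting: {B,C,D,F,H,I,K,L} | {E,G}.
Refine {B,C,D,F,H,I,K,L} on symbol x: members go to different blocks, giving {C,D,F,I,K,L} and {B,H}.
Split {C,D,F,I,K,L} by δ(·,x) → {C,D,I,L} and {F,K}.
Refine {C,D,I,L} on symbol x: members go to different blocks, giving {C,D} and {I,L}.
Split {I,L} by δ(·,y) → {I} and {L}.
Stable partition: {C,D} | {E,G} | {B,H} | {F,K} | {I} | {L} — 6 equivalence classes.
The equivalence class containing C is {C,D}, of size 2.

2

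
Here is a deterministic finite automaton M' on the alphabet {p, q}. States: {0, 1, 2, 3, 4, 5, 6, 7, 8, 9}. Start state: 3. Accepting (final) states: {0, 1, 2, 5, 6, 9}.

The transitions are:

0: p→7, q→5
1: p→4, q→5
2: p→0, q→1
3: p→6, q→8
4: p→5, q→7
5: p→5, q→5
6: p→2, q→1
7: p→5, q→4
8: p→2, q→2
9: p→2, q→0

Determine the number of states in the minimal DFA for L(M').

First remove the unreachable states {9}; 9 states remain.
Start with accepting vs non-accepting: {0,1,2,5,6} | {3,4,7,8}.
Split {0,1,2,5,6} by δ(·,p) → {2,5,6} and {0,1}.
Split {2,5,6} by δ(·,p) → {5,6} and {2}.
Split {5,6} by δ(·,p) → {5} and {6}.
Split {3,4,7,8} by δ(·,p) → {4,7} and {3} and {8}.
The partition is now stable with 7 blocks: {5} | {4,7} | {0,1} | {2} | {6} | {3} | {8}.

7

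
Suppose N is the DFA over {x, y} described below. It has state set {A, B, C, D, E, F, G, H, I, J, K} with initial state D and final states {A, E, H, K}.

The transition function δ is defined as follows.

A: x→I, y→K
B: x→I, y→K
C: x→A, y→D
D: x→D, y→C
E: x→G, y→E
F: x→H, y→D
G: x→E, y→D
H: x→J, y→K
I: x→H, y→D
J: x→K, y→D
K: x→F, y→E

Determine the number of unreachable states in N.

Starting at D and following transitions, the reachable set is {A, C, D, E, F, G, H, I, J, K}. That leaves B unreachable — 1 in total.

1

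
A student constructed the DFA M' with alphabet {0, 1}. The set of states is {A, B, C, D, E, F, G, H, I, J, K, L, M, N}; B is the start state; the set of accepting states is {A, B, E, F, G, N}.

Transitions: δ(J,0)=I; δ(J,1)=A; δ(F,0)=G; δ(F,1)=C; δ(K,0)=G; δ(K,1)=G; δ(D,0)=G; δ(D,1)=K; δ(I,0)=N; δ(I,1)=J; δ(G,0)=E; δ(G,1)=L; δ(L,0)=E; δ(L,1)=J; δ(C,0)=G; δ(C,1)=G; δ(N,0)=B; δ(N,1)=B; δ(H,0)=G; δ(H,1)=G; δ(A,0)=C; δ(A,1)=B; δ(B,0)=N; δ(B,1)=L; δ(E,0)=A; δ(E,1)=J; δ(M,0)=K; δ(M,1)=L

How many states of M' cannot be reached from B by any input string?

5

Starting at B and following transitions, the reachable set is {A, B, C, E, G, I, J, L, N}. That leaves D, F, H, K, M unreachable — 5 in total.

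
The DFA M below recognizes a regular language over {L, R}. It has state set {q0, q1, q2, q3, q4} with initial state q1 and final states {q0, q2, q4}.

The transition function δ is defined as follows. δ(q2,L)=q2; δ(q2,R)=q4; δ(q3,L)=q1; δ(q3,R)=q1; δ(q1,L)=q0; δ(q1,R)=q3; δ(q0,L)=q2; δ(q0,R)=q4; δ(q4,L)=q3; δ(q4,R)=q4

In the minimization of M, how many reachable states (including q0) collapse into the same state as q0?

Every state is reachable, so we keep all 5.
Initial partition by acceptance: {q0,q2,q4} | {q1,q3}.
Split {q0,q2,q4} by δ(·,L) → {q0,q2} and {q4}.
Split {q1,q3} by δ(·,L) → {q1} and {q3}.
No further refinement is possible. Final partition (4 blocks): {q0,q2} | {q1} | {q4} | {q3}.
The equivalence class containing q0 is {q0,q2}, of size 2.

2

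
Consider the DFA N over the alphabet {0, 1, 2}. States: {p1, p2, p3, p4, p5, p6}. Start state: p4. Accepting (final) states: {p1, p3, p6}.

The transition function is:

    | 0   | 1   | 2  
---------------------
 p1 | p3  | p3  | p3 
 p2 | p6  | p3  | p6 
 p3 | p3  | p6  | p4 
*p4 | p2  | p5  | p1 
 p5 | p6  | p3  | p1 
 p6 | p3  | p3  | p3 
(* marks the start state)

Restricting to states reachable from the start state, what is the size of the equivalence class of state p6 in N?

2

Initial partition by acceptance: {p1,p3,p6} | {p2,p4,p5}.
Split {p1,p3,p6} by δ(·,2) → {p1,p6} and {p3}.
On input 0, block {p2,p4,p5} splits into {p2,p5} and {p4}.
No further refinement is possible. Final partition (4 blocks): {p1,p6} | {p2,p5} | {p3} | {p4}.
The equivalence class containing p6 is {p1,p6}, of size 2.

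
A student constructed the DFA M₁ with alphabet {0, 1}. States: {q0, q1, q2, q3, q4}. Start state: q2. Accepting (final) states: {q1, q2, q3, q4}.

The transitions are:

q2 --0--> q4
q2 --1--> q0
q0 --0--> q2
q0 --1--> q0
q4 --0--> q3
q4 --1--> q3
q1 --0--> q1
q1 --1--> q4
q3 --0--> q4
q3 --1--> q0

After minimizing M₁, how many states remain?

3

States {q1} cannot be reached from the start state, so discard them.
Start with accepting vs non-accepting: {q2,q3,q4} | {q0}.
Refine {q2,q3,q4} on symbol 1: members go to different blocks, giving {q2,q3} and {q4}.
No further refinement is possible. Final partition (3 blocks): {q2,q3} | {q0} | {q4}.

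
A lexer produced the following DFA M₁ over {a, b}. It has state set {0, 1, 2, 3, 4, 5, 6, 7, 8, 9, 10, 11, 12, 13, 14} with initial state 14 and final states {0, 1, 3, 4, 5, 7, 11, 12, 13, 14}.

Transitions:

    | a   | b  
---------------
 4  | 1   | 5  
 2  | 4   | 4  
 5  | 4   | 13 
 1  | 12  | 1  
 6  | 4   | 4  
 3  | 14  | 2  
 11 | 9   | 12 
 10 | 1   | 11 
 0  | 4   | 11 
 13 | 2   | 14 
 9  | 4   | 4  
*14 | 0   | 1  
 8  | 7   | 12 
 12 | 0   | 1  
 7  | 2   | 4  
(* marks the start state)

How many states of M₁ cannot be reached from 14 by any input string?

5

No path from 14 leads to 3, 6, 7, 8, 10; the other 10 states are all reachable.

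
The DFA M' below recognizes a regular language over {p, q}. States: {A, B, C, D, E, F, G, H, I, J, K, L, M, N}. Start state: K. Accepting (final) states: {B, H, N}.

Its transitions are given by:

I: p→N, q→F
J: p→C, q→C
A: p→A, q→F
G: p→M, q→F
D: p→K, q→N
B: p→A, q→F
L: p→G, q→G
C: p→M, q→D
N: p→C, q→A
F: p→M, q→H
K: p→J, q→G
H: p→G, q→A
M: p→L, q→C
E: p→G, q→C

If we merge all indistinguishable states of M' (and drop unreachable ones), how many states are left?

Reachable states from the start: {A,C,D,F,G,H,J,K,L,M,N}. Unreachable: {B,E,I} — drop them.
Start with accepting vs non-accepting: {H,N} | {A,C,D,F,G,J,K,L,M}.
Split {A,C,D,F,G,J,K,L,M} by δ(·,q) → {A,C,G,J,K,L,M} and {D,F}.
On input q, block {A,C,G,J,K,L,M} splits into {J,K,L,M} and {A,C,G}.
Refine {J,K,L,M} on symbol p: members go to different blocks, giving {J,L} and {K,M}.
Split {A,C,G} by δ(·,p) → {C,G} and {A}.
No further refinement is possible. Final partition (6 blocks): {H,N} | {J,L} | {D,F} | {C,G} | {K,M} | {A}.

6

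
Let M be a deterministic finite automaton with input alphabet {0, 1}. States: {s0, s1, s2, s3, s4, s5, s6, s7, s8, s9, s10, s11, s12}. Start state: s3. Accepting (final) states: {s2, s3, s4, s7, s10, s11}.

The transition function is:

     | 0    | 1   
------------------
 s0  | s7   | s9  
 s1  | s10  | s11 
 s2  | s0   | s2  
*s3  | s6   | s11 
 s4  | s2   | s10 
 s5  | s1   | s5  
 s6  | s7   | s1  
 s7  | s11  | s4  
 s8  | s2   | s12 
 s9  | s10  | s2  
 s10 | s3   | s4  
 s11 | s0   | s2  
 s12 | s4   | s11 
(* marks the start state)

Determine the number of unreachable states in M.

3

No path from s3 leads to s5, s8, s12; the other 10 states are all reachable.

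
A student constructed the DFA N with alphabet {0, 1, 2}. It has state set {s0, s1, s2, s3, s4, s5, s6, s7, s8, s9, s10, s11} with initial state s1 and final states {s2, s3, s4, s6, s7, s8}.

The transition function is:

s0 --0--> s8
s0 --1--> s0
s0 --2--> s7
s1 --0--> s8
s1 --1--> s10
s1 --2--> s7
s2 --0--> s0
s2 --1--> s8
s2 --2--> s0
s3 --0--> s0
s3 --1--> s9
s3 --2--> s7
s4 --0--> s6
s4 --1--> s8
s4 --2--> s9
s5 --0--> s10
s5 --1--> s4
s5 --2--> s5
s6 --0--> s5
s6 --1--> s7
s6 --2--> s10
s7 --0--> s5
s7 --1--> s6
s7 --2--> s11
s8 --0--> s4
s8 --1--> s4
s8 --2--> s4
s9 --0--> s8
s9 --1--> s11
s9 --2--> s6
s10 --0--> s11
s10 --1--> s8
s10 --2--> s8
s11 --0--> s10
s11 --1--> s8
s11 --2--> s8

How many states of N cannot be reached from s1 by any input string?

3

Starting at s1 and following transitions, the reachable set is {s1, s4, s5, s6, s7, s8, s9, s10, s11}. That leaves s0, s2, s3 unreachable — 3 in total.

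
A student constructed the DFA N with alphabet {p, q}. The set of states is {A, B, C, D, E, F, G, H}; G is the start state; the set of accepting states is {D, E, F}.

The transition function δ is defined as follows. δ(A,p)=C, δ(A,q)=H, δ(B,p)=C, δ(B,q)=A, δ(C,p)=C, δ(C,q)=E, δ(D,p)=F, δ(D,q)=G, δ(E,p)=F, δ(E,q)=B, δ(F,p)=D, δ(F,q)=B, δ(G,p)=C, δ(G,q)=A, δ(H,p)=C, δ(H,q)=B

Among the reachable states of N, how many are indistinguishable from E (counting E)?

3

All states are reachable from the start state.
P0 = {D,E,F} | {A,B,C,G,H}.
Refine {A,B,C,G,H} on symbol q: members go to different blocks, giving {A,B,G,H} and {C}.
Stable partition: {D,E,F} | {A,B,G,H} | {C} — 3 equivalence classes.
The equivalence class containing E is {D,E,F}, of size 3.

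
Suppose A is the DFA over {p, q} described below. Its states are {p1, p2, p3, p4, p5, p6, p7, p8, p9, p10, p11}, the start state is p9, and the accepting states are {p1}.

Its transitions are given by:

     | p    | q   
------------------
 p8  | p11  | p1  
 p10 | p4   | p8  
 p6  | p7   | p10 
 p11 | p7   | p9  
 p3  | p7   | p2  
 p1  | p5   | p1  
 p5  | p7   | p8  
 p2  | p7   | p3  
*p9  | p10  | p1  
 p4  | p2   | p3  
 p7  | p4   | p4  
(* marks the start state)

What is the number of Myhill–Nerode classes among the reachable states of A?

4

First remove the unreachable states {p6}; 10 states remain.
Start with accepting vs non-accepting: {p1} | {p2,p3,p4,p5,p7,p8,p9,p10,p11}.
Refine {p2,p3,p4,p5,p7,p8,p9,p10,p11} on symbol q: members go to different blocks, giving {p2,p3,p4,p5,p7,p10,p11} and {p8,p9}.
Refine {p2,p3,p4,p5,p7,p10,p11} on symbol q: members go to different blocks, giving {p2,p3,p4,p7} and {p5,p10,p11}.
No further refinement is possible. Final partition (4 blocks): {p1} | {p2,p3,p4,p7} | {p8,p9} | {p5,p10,p11}.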